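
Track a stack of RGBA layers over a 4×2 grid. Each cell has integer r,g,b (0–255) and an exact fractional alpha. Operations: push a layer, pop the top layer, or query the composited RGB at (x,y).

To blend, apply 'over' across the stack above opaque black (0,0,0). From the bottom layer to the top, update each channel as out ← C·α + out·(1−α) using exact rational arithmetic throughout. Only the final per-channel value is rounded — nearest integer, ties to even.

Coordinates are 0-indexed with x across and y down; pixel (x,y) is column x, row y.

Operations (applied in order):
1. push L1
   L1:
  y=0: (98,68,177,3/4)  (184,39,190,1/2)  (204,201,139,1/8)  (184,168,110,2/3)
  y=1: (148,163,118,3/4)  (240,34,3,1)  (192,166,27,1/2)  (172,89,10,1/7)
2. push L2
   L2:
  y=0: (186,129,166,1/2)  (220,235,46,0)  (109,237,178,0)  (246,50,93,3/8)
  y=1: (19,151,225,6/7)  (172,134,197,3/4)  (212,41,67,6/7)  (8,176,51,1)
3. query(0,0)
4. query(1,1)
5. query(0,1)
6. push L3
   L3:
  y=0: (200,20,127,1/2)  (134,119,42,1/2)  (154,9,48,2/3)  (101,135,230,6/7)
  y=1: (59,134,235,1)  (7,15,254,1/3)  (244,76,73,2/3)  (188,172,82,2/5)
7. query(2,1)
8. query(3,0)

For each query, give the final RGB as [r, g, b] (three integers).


query (0,0) [L1,L2] — begin 0,0,0
+L1 (α=3/4) → [147/2, 51, 531/4]
+L2 (α=1/2) → [519/4, 90, 1195/8]
= [130, 90, 149]

(1,1) stack=L1,L2; from [0,0,0]:
+L1 (α=1) → [240, 34, 3]
+L2 (α=3/4) → [189, 109, 297/2]
= [189, 109, 148]

query (0,1) [L1,L2] — begin 0,0,0
+L1 (α=3/4) → [111, 489/4, 177/2]
+L2 (α=6/7) → [225/7, 4113/28, 411/2]
rounded: [32, 147, 206]

at x=2,y=1 over L1,L2,L3:
L1 α=1/2: [96, 83, 27/2]
L2 α=6/7: [1368/7, 47, 831/14]
L3 α=2/3: [4784/21, 199/3, 2875/42]
rounded: [228, 66, 68]

at x=3,y=0 over L1,L2,L3:
L1 α=2/3: [368/3, 112, 220/3]
L2 α=3/8: [2027/12, 355/4, 1937/24]
L3 α=6/7: [9299/84, 3595/28, 35057/168]
rounded: [111, 128, 209]


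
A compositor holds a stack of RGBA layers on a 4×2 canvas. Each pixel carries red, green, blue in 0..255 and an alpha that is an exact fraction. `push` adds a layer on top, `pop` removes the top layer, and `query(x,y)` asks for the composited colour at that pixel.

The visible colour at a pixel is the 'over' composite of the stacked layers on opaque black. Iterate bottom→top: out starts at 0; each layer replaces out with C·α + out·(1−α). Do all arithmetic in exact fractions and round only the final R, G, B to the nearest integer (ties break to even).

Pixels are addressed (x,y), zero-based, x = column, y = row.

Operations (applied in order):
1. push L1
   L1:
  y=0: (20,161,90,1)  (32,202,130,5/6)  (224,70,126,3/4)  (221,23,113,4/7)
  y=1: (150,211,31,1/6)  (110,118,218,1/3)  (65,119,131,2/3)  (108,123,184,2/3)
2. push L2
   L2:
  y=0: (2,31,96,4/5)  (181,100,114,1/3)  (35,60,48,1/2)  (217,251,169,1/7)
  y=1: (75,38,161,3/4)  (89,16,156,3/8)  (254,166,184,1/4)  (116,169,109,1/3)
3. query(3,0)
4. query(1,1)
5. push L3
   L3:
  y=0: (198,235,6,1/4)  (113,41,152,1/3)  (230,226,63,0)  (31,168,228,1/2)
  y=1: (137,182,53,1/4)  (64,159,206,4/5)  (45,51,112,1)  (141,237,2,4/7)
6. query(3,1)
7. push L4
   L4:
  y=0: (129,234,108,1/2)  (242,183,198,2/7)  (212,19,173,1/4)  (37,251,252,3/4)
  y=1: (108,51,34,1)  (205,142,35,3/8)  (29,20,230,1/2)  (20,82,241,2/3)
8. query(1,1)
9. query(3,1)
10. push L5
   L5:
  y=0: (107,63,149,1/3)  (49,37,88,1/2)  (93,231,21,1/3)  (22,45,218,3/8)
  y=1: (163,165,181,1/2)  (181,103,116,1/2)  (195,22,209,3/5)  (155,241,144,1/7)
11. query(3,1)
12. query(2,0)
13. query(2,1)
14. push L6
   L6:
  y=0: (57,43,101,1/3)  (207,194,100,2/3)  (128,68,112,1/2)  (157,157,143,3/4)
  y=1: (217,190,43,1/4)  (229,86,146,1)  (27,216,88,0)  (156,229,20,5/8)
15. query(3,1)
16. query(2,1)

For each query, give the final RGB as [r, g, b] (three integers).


query (3,0) [L1,L2] — begin 0,0,0
L1 α=4/7: [884/7, 92/7, 452/7]
L2 α=1/7: [6823/49, 2309/49, 3895/49]
→ [139, 47, 79]

(1,1) stack=L1,L2; from [0,0,0]:
L1 α=1/3: [110/3, 118/3, 218/3]
L2 α=3/8: [1351/24, 367/12, 1247/12]
rounded: [56, 31, 104]

(3,1) stack=L1,L2,L3; from [0,0,0]:
+L1 (α=2/3) → [72, 82, 368/3]
+L2 (α=1/3) → [260/3, 111, 1063/9]
+L3 (α=4/7) → [824/7, 183, 1087/21]
rounded: [118, 183, 52]

at x=1,y=1 over L1,L2,L3,L4:
after L1 α=1/3: [110/3, 118/3, 218/3]
after L2 α=3/8: [1351/24, 367/12, 1247/12]
after L3 α=4/5: [1499/24, 7999/60, 2227/12]
after L4 α=3/8: [22255/192, 13111/96, 12395/96]
= [116, 137, 129]

(3,1) stack=L1,L2,L3,L4; from [0,0,0]:
+L1 (α=2/3) → [72, 82, 368/3]
+L2 (α=1/3) → [260/3, 111, 1063/9]
+L3 (α=4/7) → [824/7, 183, 1087/21]
+L4 (α=2/3) → [368/7, 347/3, 11209/63]
= [53, 116, 178]

at x=3,y=1 over L1,L2,L3,L4,L5:
L1 α=2/3: [72, 82, 368/3]
L2 α=1/3: [260/3, 111, 1063/9]
L3 α=4/7: [824/7, 183, 1087/21]
L4 α=2/3: [368/7, 347/3, 11209/63]
L5 α=1/7: [3293/49, 935/7, 25442/147]
= [67, 134, 173]

at x=2,y=0 over L1,L2,L3,L4,L5:
+L1 (α=3/4) → [168, 105/2, 189/2]
+L2 (α=1/2) → [203/2, 225/4, 285/4]
+L3 (α=0) → [203/2, 225/4, 285/4]
+L4 (α=1/4) → [1033/8, 751/16, 1547/16]
+L5 (α=1/3) → [1405/12, 2599/24, 1715/24]
→ [117, 108, 71]

at x=2,y=1 over L1,L2,L3,L4,L5:
L1 α=2/3: [130/3, 238/3, 262/3]
L2 α=1/4: [96, 101, 223/2]
L3 α=1: [45, 51, 112]
L4 α=1/2: [37, 71/2, 171]
L5 α=3/5: [659/5, 137/5, 969/5]
rounded: [132, 27, 194]

query (3,1) [L1,L2,L3,L4,L5,L6] — begin 0,0,0
L1 α=2/3: [72, 82, 368/3]
L2 α=1/3: [260/3, 111, 1063/9]
L3 α=4/7: [824/7, 183, 1087/21]
L4 α=2/3: [368/7, 347/3, 11209/63]
L5 α=1/7: [3293/49, 935/7, 25442/147]
L6 α=5/8: [48099/392, 2705/14, 15171/196]
= [123, 193, 77]

at x=2,y=1 over L1,L2,L3,L4,L5,L6:
after L1 α=2/3: [130/3, 238/3, 262/3]
after L2 α=1/4: [96, 101, 223/2]
after L3 α=1: [45, 51, 112]
after L4 α=1/2: [37, 71/2, 171]
after L5 α=3/5: [659/5, 137/5, 969/5]
after L6 α=0: [659/5, 137/5, 969/5]
= [132, 27, 194]


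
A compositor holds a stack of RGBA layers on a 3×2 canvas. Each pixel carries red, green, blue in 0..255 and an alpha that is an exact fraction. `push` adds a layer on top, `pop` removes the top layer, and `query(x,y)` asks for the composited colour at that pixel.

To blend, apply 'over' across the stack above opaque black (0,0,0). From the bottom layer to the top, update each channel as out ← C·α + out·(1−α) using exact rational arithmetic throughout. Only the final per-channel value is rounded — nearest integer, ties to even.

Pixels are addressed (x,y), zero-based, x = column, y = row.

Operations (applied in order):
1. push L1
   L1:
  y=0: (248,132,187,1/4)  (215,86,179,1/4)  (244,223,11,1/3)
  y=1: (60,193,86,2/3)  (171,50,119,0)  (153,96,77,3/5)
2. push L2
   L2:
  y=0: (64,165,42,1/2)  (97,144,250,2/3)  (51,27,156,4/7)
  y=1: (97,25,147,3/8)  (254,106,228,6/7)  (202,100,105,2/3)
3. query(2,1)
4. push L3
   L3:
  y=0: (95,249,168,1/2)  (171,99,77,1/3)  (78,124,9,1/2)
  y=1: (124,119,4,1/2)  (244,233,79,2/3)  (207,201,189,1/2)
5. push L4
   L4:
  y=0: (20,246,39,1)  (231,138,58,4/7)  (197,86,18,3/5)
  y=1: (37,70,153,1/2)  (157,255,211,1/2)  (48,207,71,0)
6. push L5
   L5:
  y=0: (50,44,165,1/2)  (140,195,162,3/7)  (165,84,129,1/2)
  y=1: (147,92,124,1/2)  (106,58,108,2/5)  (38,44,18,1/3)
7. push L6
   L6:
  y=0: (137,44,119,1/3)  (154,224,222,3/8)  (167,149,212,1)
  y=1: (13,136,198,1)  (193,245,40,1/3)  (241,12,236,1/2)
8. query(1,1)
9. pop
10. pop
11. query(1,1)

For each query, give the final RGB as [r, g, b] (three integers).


(2,1) stack=L1,L2; from [0,0,0]:
+L1 (α=3/5) → [459/5, 288/5, 231/5]
+L2 (α=2/3) → [2479/15, 1288/15, 427/5]
rounded: [165, 86, 85]

(1,1) stack=L1,L2,L3,L4,L5,L6; from [0,0,0]:
L1 α=0: [0, 0, 0]
L2 α=6/7: [1524/7, 636/7, 1368/7]
L3 α=2/3: [4940/21, 3898/21, 2474/21]
L4 α=1/2: [8237/42, 9253/42, 6905/42]
L5 α=2/5: [2241/14, 10877/70, 9929/70]
L6 α=1/3: [3592/21, 6484/35, 11329/105]
rounded: [171, 185, 108]

at x=1,y=1 over L1,L2,L3,L4:
L1 α=0: [0, 0, 0]
L2 α=6/7: [1524/7, 636/7, 1368/7]
L3 α=2/3: [4940/21, 3898/21, 2474/21]
L4 α=1/2: [8237/42, 9253/42, 6905/42]
→ [196, 220, 164]


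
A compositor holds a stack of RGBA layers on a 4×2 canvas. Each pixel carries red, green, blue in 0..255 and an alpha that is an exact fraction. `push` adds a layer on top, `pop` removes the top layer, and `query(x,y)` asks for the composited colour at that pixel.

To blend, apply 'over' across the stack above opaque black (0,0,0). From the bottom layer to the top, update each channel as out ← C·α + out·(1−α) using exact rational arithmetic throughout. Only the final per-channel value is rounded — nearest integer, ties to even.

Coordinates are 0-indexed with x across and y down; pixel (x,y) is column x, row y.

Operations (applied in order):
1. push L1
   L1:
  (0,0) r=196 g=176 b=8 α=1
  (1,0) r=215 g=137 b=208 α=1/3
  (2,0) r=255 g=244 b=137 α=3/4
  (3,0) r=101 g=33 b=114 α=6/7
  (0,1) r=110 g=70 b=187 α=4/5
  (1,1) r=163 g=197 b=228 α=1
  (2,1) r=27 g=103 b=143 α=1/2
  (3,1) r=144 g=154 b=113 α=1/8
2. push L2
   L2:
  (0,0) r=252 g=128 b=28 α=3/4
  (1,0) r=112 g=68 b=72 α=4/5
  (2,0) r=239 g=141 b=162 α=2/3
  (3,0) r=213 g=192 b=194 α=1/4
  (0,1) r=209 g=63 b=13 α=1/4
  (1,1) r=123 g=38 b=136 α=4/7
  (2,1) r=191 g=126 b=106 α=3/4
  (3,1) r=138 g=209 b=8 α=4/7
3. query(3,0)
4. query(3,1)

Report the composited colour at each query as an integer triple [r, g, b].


query (3,0) [L1,L2] — begin 0,0,0
+L1 (α=6/7) → [606/7, 198/7, 684/7]
+L2 (α=1/4) → [3309/28, 969/14, 1705/14]
= [118, 69, 122]

query (3,1) [L1,L2] — begin 0,0,0
L1 α=1/8: [18, 77/4, 113/8]
L2 α=4/7: [606/7, 3575/28, 85/8]
rounded: [87, 128, 11]


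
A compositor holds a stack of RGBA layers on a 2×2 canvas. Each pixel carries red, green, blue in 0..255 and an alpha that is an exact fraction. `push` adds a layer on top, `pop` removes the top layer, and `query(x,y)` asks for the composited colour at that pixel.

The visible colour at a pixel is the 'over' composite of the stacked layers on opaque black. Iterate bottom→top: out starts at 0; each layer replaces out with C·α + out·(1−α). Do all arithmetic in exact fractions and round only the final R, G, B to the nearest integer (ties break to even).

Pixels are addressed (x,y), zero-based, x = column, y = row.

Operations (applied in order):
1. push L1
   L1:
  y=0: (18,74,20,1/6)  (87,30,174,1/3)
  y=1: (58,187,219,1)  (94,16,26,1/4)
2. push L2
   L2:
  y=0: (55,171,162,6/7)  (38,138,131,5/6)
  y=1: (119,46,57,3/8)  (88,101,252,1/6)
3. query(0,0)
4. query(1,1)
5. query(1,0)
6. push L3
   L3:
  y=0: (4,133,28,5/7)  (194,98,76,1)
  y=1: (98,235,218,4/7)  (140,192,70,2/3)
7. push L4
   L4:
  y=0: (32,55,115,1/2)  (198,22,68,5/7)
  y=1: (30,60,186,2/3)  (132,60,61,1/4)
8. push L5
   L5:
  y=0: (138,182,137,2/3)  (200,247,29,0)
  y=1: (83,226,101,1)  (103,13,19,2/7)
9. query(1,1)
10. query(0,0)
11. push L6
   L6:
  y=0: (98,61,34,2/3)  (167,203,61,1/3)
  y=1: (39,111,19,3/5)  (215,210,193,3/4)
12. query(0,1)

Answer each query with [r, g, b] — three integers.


at x=0,y=0 over L1,L2:
+L1 (α=1/6) → [3, 37/3, 10/3]
+L2 (α=6/7) → [333/7, 445/3, 418/3]
rounded: [48, 148, 139]

query (1,1) [L1,L2] — begin 0,0,0
+L1 (α=1/4) → [47/2, 4, 13/2]
+L2 (α=1/6) → [137/4, 121/6, 569/12]
= [34, 20, 47]

(1,0) stack=L1,L2; from [0,0,0]:
+L1 (α=1/3) → [29, 10, 58]
+L2 (α=5/6) → [73/2, 350/3, 713/6]
= [36, 117, 119]

at x=1,y=1 over L1,L2,L3,L4,L5:
+L1 (α=1/4) → [47/2, 4, 13/2]
+L2 (α=1/6) → [137/4, 121/6, 569/12]
+L3 (α=2/3) → [419/4, 2425/18, 2249/36]
+L4 (α=1/4) → [1785/16, 2785/24, 2981/48]
+L5 (α=2/7) → [12221/112, 14549/168, 16729/336]
rounded: [109, 87, 50]

at x=0,y=0 over L1,L2,L3,L4,L5:
+L1 (α=1/6) → [3, 37/3, 10/3]
+L2 (α=6/7) → [333/7, 445/3, 418/3]
+L3 (α=5/7) → [806/49, 2885/21, 1256/21]
+L4 (α=1/2) → [1187/49, 2020/21, 3671/42]
+L5 (α=2/3) → [14711/147, 9664/63, 15179/126]
= [100, 153, 120]

query (0,1) [L1,L2,L3,L4,L5,L6] — begin 0,0,0
after L1 α=1: [58, 187, 219]
after L2 α=3/8: [647/8, 1073/8, 633/4]
after L3 α=4/7: [5077/56, 10739/56, 5387/28]
after L4 α=2/3: [8437/168, 17459/168, 15803/84]
after L5 α=1: [83, 226, 101]
after L6 α=3/5: [283/5, 157, 259/5]
rounded: [57, 157, 52]


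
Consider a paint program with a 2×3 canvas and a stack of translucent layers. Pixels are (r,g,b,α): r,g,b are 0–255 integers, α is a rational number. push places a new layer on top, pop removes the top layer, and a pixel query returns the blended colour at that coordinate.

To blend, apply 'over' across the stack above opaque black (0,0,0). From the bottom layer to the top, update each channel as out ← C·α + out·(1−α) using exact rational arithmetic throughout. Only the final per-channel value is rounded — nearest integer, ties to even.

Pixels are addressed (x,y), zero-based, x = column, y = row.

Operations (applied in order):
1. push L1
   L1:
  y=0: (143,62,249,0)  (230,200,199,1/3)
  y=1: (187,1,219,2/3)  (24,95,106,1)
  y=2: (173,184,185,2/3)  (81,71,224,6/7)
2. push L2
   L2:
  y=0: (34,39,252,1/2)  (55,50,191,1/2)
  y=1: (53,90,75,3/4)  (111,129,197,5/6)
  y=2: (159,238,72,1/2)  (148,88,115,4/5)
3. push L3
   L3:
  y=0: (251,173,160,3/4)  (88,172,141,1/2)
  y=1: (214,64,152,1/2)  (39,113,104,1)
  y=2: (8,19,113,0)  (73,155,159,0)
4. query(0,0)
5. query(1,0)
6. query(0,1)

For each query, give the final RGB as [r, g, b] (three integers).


query (0,0) [L1,L2,L3] — begin 0,0,0
+L1 (α=0) → [0, 0, 0]
+L2 (α=1/2) → [17, 39/2, 126]
+L3 (α=3/4) → [385/2, 1077/8, 303/2]
= [192, 135, 152]

at x=1,y=0 over L1,L2,L3:
after L1 α=1/3: [230/3, 200/3, 199/3]
after L2 α=1/2: [395/6, 175/3, 386/3]
after L3 α=1/2: [923/12, 691/6, 809/6]
rounded: [77, 115, 135]

at x=0,y=1 over L1,L2,L3:
+L1 (α=2/3) → [374/3, 2/3, 146]
+L2 (α=3/4) → [851/12, 203/3, 371/4]
+L3 (α=1/2) → [3419/24, 395/6, 979/8]
→ [142, 66, 122]


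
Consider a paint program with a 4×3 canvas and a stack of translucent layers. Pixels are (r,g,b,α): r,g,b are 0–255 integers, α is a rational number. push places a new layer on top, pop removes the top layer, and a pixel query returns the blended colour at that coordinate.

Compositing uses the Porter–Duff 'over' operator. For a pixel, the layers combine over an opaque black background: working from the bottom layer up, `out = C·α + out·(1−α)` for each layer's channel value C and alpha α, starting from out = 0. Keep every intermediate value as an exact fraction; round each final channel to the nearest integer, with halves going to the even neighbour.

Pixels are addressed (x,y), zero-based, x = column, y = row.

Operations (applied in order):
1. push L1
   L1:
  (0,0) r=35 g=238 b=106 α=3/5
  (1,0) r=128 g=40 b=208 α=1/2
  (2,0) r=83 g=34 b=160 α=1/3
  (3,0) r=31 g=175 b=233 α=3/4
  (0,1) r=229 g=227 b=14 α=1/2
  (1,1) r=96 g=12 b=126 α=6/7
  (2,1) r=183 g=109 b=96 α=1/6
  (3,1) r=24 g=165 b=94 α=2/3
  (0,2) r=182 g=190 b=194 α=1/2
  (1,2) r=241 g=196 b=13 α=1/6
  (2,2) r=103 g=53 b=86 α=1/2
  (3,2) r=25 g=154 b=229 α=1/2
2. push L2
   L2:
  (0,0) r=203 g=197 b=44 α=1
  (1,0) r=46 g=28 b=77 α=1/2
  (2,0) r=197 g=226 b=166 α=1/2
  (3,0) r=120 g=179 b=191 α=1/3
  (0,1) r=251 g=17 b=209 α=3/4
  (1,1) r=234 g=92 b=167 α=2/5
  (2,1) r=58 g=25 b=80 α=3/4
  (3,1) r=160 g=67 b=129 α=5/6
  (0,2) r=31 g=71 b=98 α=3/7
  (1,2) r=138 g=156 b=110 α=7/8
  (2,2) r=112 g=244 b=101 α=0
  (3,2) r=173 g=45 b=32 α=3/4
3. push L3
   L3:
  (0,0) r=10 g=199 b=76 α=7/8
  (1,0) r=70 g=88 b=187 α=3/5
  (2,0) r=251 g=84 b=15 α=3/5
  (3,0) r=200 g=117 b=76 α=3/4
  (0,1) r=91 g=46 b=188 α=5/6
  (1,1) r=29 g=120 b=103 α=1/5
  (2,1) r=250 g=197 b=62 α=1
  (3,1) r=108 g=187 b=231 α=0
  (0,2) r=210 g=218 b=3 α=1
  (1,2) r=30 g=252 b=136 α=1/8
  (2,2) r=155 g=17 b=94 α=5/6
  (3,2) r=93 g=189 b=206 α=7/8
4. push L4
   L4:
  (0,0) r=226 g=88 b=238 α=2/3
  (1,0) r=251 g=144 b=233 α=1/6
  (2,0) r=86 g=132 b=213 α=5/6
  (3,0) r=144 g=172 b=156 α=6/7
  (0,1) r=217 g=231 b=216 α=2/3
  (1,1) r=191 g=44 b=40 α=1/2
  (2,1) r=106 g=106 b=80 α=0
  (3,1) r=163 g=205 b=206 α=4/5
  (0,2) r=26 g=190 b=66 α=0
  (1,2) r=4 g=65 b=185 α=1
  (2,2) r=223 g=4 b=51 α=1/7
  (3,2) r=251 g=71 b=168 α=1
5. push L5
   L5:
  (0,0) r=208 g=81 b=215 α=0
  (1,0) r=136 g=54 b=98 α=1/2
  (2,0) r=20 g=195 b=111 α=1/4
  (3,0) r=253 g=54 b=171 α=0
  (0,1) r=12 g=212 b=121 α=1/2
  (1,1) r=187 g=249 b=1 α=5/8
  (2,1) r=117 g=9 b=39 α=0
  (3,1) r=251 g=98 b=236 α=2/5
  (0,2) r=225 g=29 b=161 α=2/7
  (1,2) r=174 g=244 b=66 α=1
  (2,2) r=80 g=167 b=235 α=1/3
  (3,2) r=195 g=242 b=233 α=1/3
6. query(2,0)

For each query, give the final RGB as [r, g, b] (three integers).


at x=2,y=0 over L1,L2,L3,L4,L5:
+L1 (α=1/3) → [83/3, 34/3, 160/3]
+L2 (α=1/2) → [337/3, 356/3, 329/3]
+L3 (α=3/5) → [2933/15, 1468/15, 793/15]
+L4 (α=5/6) → [9383/90, 5684/45, 8384/45]
+L5 (α=1/4) → [9983/120, 8609/60, 10049/60]
→ [83, 143, 167]


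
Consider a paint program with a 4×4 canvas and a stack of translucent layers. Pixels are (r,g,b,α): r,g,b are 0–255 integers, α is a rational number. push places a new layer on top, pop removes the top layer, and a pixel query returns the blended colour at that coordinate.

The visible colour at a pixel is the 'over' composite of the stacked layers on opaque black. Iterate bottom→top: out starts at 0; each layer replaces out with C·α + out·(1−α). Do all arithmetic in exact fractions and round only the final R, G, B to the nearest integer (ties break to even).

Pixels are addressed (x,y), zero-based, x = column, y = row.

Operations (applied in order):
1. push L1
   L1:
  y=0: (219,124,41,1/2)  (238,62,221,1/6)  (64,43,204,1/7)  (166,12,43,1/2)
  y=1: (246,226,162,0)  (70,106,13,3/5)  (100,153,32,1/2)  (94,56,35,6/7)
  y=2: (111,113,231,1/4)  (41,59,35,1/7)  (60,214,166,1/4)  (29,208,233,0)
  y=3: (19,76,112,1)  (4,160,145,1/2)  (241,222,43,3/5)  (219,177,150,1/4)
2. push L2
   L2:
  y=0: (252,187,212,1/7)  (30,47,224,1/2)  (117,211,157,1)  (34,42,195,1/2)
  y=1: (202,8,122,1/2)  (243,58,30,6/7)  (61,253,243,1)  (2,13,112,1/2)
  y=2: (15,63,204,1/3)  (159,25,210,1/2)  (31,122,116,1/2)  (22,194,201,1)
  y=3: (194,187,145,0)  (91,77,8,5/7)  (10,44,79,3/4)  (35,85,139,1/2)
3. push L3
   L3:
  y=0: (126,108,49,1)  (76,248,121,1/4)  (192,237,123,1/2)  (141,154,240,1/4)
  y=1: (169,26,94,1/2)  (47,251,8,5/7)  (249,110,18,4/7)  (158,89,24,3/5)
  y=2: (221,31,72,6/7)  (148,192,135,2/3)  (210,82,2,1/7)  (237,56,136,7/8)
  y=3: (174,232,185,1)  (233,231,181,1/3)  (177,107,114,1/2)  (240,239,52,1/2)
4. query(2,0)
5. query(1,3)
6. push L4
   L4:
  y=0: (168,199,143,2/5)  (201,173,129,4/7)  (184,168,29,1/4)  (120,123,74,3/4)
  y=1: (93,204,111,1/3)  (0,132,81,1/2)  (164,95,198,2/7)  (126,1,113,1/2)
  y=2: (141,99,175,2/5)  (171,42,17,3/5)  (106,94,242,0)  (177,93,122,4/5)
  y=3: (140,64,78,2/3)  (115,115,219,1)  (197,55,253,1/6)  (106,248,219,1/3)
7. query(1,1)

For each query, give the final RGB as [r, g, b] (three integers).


(2,0) stack=L1,L2,L3; from [0,0,0]:
after L1 α=1/7: [64/7, 43/7, 204/7]
after L2 α=1: [117, 211, 157]
after L3 α=1/2: [309/2, 224, 140]
= [154, 224, 140]

at x=1,y=3 over L1,L2,L3:
L1 α=1/2: [2, 80, 145/2]
L2 α=5/7: [459/7, 545/7, 185/7]
L3 α=1/3: [2549/21, 2707/21, 1637/21]
= [121, 129, 78]

(1,1) stack=L1,L2,L3,L4; from [0,0,0]:
+L1 (α=3/5) → [42, 318/5, 39/5]
+L2 (α=6/7) → [1500/7, 294/5, 939/35]
+L3 (α=5/7) → [4645/49, 6863/35, 3278/245]
+L4 (α=1/2) → [4645/98, 11483/70, 23123/490]
= [47, 164, 47]


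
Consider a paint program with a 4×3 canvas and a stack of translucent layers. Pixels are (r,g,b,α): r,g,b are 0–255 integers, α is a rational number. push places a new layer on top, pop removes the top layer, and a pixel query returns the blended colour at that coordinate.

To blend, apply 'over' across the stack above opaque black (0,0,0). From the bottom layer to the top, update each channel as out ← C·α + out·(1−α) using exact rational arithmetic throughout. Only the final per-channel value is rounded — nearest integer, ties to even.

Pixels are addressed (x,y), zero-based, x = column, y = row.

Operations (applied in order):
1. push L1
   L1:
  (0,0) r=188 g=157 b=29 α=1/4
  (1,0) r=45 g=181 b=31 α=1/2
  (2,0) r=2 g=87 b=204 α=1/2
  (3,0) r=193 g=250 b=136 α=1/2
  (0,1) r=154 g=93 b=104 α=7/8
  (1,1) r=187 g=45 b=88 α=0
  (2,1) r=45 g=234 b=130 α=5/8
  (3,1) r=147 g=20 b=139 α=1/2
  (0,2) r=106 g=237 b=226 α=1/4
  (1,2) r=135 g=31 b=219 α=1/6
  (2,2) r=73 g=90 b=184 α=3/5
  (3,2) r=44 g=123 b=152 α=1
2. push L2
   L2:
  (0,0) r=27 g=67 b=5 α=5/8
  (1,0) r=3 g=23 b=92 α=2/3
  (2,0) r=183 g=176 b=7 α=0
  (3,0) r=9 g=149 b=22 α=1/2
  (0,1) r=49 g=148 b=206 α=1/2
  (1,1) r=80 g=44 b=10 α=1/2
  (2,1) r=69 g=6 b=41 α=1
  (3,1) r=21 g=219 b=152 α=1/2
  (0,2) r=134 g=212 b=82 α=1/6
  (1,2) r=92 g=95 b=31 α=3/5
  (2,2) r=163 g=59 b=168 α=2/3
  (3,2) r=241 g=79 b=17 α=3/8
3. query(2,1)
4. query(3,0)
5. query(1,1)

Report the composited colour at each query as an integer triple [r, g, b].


at x=2,y=1 over L1,L2:
after L1 α=5/8: [225/8, 585/4, 325/4]
after L2 α=1: [69, 6, 41]
rounded: [69, 6, 41]

at x=3,y=0 over L1,L2:
after L1 α=1/2: [193/2, 125, 68]
after L2 α=1/2: [211/4, 137, 45]
= [53, 137, 45]

(1,1) stack=L1,L2; from [0,0,0]:
L1 α=0: [0, 0, 0]
L2 α=1/2: [40, 22, 5]
→ [40, 22, 5]


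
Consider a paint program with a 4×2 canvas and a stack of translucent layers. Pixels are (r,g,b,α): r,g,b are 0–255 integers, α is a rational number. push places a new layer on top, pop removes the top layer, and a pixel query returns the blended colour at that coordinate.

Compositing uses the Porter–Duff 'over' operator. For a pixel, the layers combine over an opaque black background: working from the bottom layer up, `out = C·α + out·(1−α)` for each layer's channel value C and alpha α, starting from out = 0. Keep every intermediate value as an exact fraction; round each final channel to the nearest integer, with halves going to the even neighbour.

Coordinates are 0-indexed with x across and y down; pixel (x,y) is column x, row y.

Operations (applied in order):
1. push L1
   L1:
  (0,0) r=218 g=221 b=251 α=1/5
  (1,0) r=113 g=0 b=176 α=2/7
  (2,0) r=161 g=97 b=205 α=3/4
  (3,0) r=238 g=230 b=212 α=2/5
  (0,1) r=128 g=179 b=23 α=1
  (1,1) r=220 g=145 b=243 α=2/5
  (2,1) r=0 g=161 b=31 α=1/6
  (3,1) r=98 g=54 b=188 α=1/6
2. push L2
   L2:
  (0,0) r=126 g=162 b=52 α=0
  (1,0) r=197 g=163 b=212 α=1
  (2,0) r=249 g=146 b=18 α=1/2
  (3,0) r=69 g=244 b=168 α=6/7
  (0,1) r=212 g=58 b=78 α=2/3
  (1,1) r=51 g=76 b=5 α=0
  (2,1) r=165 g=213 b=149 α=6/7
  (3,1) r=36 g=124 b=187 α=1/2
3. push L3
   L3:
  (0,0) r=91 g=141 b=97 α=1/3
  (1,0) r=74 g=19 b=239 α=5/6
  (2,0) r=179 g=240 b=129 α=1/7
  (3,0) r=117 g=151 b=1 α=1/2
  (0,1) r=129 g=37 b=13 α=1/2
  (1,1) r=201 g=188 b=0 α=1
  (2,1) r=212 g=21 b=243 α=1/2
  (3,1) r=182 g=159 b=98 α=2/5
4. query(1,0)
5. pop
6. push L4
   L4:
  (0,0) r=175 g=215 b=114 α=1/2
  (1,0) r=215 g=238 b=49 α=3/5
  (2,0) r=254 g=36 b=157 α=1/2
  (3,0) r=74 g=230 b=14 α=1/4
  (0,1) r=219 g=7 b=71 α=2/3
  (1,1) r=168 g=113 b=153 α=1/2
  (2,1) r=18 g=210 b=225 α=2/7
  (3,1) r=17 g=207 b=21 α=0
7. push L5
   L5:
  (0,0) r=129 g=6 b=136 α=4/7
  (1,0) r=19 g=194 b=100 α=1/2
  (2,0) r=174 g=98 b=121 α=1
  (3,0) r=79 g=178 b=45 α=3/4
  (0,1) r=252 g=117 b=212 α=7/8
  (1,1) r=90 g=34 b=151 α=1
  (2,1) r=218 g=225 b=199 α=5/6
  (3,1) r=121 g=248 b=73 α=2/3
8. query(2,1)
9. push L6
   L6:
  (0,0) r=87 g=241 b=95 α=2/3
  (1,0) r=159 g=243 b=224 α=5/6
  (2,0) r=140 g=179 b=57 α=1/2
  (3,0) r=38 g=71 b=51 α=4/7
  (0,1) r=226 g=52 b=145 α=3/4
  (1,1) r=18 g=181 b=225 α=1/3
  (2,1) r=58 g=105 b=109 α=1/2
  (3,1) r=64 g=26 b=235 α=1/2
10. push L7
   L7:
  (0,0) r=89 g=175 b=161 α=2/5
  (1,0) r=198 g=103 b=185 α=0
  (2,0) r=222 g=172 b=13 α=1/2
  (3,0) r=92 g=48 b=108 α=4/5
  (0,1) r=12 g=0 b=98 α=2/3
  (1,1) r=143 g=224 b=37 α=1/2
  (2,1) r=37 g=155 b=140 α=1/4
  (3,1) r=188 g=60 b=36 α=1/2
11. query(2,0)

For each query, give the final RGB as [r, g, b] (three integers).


(1,0) stack=L1,L2,L3; from [0,0,0]:
+L1 (α=2/7) → [226/7, 0, 352/7]
+L2 (α=1) → [197, 163, 212]
+L3 (α=5/6) → [189/2, 43, 469/2]
= [94, 43, 234]

(2,1) stack=L1,L2,L4,L5; from [0,0,0]:
+L1 (α=1/6) → [0, 161/6, 31/6]
+L2 (α=6/7) → [990/7, 7829/42, 5395/42]
+L4 (α=2/7) → [5202/49, 56785/294, 45875/294]
+L5 (α=5/6) → [29306/147, 387535/1764, 338405/1764]
→ [199, 220, 192]

query (2,0) [L1,L2,L4,L5,L6,L7] — begin 0,0,0
L1 α=3/4: [483/4, 291/4, 615/4]
L2 α=1/2: [1479/8, 875/8, 687/8]
L4 α=1/2: [3511/16, 1163/16, 1943/16]
L5 α=1: [174, 98, 121]
L6 α=1/2: [157, 277/2, 89]
L7 α=1/2: [379/2, 621/4, 51]
→ [190, 155, 51]


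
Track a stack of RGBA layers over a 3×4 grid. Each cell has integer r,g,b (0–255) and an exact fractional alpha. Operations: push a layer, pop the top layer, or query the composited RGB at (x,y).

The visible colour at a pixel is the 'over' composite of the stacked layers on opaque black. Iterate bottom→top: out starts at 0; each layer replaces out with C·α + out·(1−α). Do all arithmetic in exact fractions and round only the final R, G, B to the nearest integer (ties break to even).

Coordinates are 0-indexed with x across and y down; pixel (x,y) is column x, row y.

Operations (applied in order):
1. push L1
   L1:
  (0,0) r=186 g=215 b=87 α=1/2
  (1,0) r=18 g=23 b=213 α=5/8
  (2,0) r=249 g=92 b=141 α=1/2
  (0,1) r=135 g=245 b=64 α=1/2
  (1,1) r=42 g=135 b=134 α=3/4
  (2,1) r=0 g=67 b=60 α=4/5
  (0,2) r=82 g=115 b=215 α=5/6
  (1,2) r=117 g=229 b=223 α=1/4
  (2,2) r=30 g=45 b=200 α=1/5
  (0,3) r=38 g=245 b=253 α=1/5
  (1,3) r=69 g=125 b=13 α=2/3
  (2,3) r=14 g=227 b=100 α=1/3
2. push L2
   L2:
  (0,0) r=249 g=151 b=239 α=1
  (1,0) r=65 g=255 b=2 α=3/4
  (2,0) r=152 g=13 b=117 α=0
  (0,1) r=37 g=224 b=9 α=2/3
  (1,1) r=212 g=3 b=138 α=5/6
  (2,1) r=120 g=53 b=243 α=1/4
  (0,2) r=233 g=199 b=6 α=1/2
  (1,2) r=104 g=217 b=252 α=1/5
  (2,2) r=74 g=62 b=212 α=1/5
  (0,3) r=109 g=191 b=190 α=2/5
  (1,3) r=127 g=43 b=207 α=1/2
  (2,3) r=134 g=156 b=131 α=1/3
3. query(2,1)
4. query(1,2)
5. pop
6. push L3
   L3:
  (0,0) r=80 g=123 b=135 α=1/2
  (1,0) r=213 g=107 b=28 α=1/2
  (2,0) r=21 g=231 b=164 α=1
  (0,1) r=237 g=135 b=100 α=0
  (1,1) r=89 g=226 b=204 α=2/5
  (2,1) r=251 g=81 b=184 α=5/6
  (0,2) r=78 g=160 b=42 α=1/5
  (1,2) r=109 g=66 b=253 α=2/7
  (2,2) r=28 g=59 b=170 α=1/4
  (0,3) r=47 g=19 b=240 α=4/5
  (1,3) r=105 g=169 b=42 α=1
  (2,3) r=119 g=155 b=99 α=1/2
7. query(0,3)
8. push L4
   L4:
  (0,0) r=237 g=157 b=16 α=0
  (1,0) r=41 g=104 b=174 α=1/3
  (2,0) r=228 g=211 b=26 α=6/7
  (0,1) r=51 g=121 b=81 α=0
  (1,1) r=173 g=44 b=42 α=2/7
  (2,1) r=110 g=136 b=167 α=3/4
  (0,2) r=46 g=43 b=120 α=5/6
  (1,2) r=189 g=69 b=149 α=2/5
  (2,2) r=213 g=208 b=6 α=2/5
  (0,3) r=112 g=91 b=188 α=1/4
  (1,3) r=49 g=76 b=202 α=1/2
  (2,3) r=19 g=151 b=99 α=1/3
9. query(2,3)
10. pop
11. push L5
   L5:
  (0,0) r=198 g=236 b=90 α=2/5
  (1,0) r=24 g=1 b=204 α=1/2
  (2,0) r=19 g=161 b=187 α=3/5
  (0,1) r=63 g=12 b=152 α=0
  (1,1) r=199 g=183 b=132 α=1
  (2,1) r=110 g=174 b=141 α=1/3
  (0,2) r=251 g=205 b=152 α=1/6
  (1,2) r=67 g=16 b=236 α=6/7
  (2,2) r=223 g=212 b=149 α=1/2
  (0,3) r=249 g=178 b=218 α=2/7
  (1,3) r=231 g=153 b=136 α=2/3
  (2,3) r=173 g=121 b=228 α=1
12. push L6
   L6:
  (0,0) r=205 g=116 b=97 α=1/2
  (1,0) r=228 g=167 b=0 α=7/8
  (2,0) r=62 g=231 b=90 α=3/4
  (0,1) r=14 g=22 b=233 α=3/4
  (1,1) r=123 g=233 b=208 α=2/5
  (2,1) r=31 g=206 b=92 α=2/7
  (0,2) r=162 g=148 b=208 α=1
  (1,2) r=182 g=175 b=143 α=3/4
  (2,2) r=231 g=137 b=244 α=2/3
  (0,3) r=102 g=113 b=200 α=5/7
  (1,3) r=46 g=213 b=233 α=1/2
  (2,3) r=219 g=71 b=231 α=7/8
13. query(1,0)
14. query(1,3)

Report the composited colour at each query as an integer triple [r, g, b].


(2,1) stack=L1,L2; from [0,0,0]:
+L1 (α=4/5) → [0, 268/5, 48]
+L2 (α=1/4) → [30, 1069/20, 387/4]
→ [30, 53, 97]

at x=1,y=2 over L1,L2:
L1 α=1/4: [117/4, 229/4, 223/4]
L2 α=1/5: [221/5, 446/5, 95]
→ [44, 89, 95]

at x=0,y=3 over L1,L3:
after L1 α=1/5: [38/5, 49, 253/5]
after L3 α=4/5: [978/25, 25, 5053/25]
rounded: [39, 25, 202]

(2,3) stack=L1,L3,L4; from [0,0,0]:
L1 α=1/3: [14/3, 227/3, 100/3]
L3 α=1/2: [371/6, 346/3, 397/6]
L4 α=1/3: [428/9, 1145/9, 694/9]
→ [48, 127, 77]

(1,0) stack=L1,L3,L5,L6; from [0,0,0]:
L1 α=5/8: [45/4, 115/8, 1065/8]
L3 α=1/2: [897/8, 971/16, 1289/16]
L5 α=1/2: [1089/16, 987/32, 4553/32]
L6 α=7/8: [26625/128, 38395/256, 4553/256]
rounded: [208, 150, 18]

(1,3) stack=L1,L3,L5,L6; from [0,0,0]:
+L1 (α=2/3) → [46, 250/3, 26/3]
+L3 (α=1) → [105, 169, 42]
+L5 (α=2/3) → [189, 475/3, 314/3]
+L6 (α=1/2) → [235/2, 557/3, 1013/6]
= [118, 186, 169]


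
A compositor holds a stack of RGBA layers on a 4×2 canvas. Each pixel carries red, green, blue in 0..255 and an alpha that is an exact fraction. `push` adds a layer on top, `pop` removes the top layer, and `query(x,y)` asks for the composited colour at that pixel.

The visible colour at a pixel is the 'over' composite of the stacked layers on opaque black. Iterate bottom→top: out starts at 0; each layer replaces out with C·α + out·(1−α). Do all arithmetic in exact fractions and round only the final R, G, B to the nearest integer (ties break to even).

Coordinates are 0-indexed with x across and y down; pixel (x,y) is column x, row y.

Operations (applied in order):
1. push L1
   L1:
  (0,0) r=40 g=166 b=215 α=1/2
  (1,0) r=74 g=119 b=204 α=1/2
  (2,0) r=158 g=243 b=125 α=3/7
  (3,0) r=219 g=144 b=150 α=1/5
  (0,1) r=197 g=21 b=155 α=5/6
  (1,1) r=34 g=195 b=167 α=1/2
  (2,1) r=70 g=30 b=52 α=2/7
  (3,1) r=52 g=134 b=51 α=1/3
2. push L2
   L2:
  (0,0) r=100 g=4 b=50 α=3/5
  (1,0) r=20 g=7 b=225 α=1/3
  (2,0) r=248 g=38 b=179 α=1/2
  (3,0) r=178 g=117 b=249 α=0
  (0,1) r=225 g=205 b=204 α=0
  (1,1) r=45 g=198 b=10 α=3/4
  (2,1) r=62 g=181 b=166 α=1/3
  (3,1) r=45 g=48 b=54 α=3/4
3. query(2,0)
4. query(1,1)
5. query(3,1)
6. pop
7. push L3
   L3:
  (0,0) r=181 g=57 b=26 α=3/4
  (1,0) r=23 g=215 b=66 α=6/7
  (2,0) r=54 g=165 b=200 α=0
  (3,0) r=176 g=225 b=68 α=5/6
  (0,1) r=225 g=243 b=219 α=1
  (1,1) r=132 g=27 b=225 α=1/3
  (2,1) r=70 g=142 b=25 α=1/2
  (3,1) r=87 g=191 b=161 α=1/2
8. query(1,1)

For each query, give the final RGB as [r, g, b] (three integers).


at x=2,y=0 over L1,L2:
+L1 (α=3/7) → [474/7, 729/7, 375/7]
+L2 (α=1/2) → [1105/7, 995/14, 814/7]
= [158, 71, 116]

(1,1) stack=L1,L2; from [0,0,0]:
L1 α=1/2: [17, 195/2, 167/2]
L2 α=3/4: [38, 1383/8, 227/8]
→ [38, 173, 28]

(3,1) stack=L1,L2; from [0,0,0]:
+L1 (α=1/3) → [52/3, 134/3, 17]
+L2 (α=3/4) → [457/12, 283/6, 179/4]
rounded: [38, 47, 45]

query (1,1) [L1,L3] — begin 0,0,0
L1 α=1/2: [17, 195/2, 167/2]
L3 α=1/3: [166/3, 74, 392/3]
→ [55, 74, 131]


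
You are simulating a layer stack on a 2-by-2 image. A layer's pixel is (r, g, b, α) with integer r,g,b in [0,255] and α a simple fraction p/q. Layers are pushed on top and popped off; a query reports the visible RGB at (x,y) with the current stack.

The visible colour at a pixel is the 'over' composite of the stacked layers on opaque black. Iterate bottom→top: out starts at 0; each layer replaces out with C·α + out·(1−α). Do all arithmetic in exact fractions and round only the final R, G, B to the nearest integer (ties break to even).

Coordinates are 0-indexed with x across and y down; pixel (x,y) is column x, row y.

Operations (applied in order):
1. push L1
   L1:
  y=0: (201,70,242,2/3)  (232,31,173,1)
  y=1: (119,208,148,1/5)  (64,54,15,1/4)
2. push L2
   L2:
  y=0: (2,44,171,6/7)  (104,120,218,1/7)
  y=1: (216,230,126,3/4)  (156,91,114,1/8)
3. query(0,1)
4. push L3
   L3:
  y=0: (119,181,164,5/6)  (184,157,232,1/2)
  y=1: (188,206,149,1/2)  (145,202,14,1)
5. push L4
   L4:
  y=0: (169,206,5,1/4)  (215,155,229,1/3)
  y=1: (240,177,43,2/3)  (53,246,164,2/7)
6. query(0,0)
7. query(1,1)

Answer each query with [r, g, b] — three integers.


query (0,1) [L1,L2] — begin 0,0,0
L1 α=1/5: [119/5, 208/5, 148/5]
L2 α=3/4: [3359/20, 1829/10, 1019/10]
rounded: [168, 183, 102]

(0,0) stack=L1,L2,L3,L4; from [0,0,0]:
+L1 (α=2/3) → [134, 140/3, 484/3]
+L2 (α=6/7) → [146/7, 932/21, 3562/21]
+L3 (α=5/6) → [1437/14, 19937/126, 10391/63]
+L4 (α=1/4) → [6677/56, 28589/168, 2624/21]
→ [119, 170, 125]

query (1,1) [L1,L2,L3,L4] — begin 0,0,0
after L1 α=1/4: [16, 27/2, 15/4]
after L2 α=1/8: [67/2, 371/16, 561/32]
after L3 α=1: [145, 202, 14]
after L4 α=2/7: [831/7, 1502/7, 398/7]
→ [119, 215, 57]


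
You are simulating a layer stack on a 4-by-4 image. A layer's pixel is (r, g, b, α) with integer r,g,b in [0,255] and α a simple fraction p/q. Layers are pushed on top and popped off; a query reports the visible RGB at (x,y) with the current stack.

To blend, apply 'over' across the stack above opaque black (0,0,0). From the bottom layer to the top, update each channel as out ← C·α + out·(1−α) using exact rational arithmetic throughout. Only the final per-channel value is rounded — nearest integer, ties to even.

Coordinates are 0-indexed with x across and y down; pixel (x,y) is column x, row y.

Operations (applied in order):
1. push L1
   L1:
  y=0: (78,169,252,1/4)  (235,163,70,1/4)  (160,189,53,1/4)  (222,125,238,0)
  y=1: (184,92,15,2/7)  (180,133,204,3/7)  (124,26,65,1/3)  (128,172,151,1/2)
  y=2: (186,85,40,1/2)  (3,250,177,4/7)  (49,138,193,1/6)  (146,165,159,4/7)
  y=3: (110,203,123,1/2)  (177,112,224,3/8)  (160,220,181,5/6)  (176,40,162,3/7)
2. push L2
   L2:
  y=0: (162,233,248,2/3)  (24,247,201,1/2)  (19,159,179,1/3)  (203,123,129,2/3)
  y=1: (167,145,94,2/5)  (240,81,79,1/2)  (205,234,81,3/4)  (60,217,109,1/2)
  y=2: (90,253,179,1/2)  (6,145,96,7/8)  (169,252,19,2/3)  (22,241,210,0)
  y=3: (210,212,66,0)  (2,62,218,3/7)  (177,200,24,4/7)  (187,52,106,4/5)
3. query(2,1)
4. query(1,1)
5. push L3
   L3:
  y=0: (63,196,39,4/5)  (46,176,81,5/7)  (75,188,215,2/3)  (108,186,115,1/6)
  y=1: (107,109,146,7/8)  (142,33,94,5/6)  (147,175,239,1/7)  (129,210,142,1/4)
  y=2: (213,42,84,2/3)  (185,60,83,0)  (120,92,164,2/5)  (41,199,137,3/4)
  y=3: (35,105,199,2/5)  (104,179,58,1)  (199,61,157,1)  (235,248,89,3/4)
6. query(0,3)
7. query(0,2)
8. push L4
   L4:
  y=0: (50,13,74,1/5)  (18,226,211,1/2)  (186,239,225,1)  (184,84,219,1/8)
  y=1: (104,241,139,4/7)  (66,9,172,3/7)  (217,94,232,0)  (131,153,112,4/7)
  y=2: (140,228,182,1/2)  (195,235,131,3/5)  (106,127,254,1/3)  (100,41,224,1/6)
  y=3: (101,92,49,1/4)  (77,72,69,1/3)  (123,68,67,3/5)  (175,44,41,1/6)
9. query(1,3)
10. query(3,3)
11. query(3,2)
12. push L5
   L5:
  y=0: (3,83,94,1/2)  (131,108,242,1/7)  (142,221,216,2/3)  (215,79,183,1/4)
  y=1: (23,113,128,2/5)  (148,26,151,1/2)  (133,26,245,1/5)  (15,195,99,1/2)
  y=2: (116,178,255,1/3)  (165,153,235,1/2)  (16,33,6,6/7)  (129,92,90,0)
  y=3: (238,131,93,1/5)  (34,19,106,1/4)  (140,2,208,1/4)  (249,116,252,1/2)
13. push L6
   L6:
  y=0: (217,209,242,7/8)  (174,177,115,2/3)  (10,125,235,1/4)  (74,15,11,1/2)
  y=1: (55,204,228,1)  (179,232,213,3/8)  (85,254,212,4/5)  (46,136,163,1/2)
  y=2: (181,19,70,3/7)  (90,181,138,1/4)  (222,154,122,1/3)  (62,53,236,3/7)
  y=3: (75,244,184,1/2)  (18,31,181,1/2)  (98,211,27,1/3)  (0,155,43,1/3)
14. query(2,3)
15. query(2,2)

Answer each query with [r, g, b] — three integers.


(2,1) stack=L1,L2; from [0,0,0]:
+L1 (α=1/3) → [124/3, 26/3, 65/3]
+L2 (α=3/4) → [1969/12, 533/3, 397/6]
= [164, 178, 66]

at x=1,y=1 over L1,L2:
L1 α=3/7: [540/7, 57, 612/7]
L2 α=1/2: [1110/7, 69, 1165/14]
→ [159, 69, 83]

(0,3) stack=L1,L2,L3; from [0,0,0]:
after L1 α=1/2: [55, 203/2, 123/2]
after L2 α=0: [55, 203/2, 123/2]
after L3 α=2/5: [47, 1029/10, 233/2]
→ [47, 103, 116]

(0,2) stack=L1,L2,L3; from [0,0,0]:
L1 α=1/2: [93, 85/2, 20]
L2 α=1/2: [183/2, 591/4, 199/2]
L3 α=2/3: [345/2, 309/4, 535/6]
→ [172, 77, 89]

(1,3) stack=L1,L2,L3,L4; from [0,0,0]:
L1 α=3/8: [531/8, 42, 84]
L2 α=3/7: [543/14, 354/7, 990/7]
L3 α=1: [104, 179, 58]
L4 α=1/3: [95, 430/3, 185/3]
= [95, 143, 62]

at x=3,y=3 over L1,L2,L3,L4:
after L1 α=3/7: [528/7, 120/7, 486/7]
after L2 α=4/5: [5764/35, 1576/35, 3454/35]
after L3 α=3/4: [30439/140, 6904/35, 12799/140]
after L4 α=1/6: [35339/168, 1202/7, 4649/56]
= [210, 172, 83]

(3,2) stack=L1,L2,L3,L4; from [0,0,0]:
L1 α=4/7: [584/7, 660/7, 636/7]
L2 α=0: [584/7, 660/7, 636/7]
L3 α=3/4: [1445/28, 4839/28, 3513/28]
L4 α=1/6: [10025/168, 25343/168, 23837/168]
= [60, 151, 142]

query (2,3) [L1,L2,L3,L4,L5,L6] — begin 0,0,0
L1 α=5/6: [400/3, 550/3, 905/6]
L2 α=4/7: [1108/7, 1350/7, 1097/14]
L3 α=1: [199, 61, 157]
L4 α=3/5: [767/5, 326/5, 103]
L5 α=1/4: [3001/20, 247/5, 517/4]
L6 α=1/3: [1327/10, 1549/15, 571/6]
= [133, 103, 95]

query (2,2) [L1,L2,L3,L4,L5,L6] — begin 0,0,0
L1 α=1/6: [49/6, 23, 193/6]
L2 α=2/3: [2077/18, 527/3, 421/18]
L3 α=2/5: [3517/30, 711/5, 2389/30]
L4 α=1/3: [5107/45, 2057/15, 6199/45]
L5 α=6/7: [9427/315, 5027/105, 1117/45]
L6 α=1/3: [88784/945, 26224/315, 7724/135]
= [94, 83, 57]


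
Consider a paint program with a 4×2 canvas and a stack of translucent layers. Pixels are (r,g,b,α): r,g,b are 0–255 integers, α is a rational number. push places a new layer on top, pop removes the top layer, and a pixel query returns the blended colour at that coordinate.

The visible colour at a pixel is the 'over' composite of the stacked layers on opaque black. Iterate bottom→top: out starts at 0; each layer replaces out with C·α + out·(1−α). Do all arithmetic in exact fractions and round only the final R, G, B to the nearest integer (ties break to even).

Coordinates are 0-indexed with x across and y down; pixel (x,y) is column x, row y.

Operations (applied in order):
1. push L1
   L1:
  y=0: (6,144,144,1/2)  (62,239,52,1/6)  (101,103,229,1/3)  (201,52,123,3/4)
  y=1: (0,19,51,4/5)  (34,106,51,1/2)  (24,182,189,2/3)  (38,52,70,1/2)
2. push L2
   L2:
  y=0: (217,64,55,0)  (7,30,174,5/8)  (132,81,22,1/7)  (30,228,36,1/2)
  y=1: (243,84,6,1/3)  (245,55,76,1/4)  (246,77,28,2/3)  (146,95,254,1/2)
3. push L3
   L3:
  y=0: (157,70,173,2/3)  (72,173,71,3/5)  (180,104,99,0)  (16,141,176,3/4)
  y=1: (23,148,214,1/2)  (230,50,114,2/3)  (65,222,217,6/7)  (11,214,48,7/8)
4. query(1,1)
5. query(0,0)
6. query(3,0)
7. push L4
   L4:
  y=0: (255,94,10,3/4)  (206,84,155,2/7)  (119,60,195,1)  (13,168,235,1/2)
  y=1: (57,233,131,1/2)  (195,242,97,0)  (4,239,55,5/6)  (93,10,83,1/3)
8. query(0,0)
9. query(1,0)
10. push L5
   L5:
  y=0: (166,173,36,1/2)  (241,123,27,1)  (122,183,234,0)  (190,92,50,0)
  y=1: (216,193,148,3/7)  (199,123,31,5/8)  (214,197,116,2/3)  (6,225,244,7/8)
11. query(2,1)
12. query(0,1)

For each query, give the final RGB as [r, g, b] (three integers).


(1,1) stack=L1,L2,L3; from [0,0,0]:
after L1 α=1/2: [17, 53, 51/2]
after L2 α=1/4: [74, 107/2, 305/8]
after L3 α=2/3: [178, 307/6, 2129/24]
rounded: [178, 51, 89]

(0,0) stack=L1,L2,L3; from [0,0,0]:
+L1 (α=1/2) → [3, 72, 72]
+L2 (α=0) → [3, 72, 72]
+L3 (α=2/3) → [317/3, 212/3, 418/3]
= [106, 71, 139]

at x=3,y=0 over L1,L2,L3:
+L1 (α=3/4) → [603/4, 39, 369/4]
+L2 (α=1/2) → [723/8, 267/2, 513/8]
+L3 (α=3/4) → [1107/32, 1113/8, 4737/32]
→ [35, 139, 148]

query (0,0) [L1,L2,L3,L4] — begin 0,0,0
after L1 α=1/2: [3, 72, 72]
after L2 α=0: [3, 72, 72]
after L3 α=2/3: [317/3, 212/3, 418/3]
after L4 α=3/4: [653/3, 529/6, 127/3]
= [218, 88, 42]

at x=1,y=0 over L1,L2,L3,L4:
L1 α=1/6: [31/3, 239/6, 26/3]
L2 α=5/8: [33/4, 539/16, 112]
L3 α=3/5: [93/2, 4691/40, 437/5]
L4 α=2/7: [1289/14, 6035/56, 747/7]
rounded: [92, 108, 107]

(2,1) stack=L1,L2,L3,L4,L5; from [0,0,0]:
L1 α=2/3: [16, 364/3, 126]
L2 α=2/3: [508/3, 826/9, 182/3]
L3 α=6/7: [1678/21, 12814/63, 584/3]
L4 α=5/6: [1049/63, 88099/378, 1409/18]
L5 α=2/3: [28013/189, 237031/1134, 5585/54]
rounded: [148, 209, 103]

query (0,1) [L1,L2,L3,L4,L5] — begin 0,0,0
+L1 (α=4/5) → [0, 76/5, 204/5]
+L2 (α=1/3) → [81, 572/15, 146/5]
+L3 (α=1/2) → [52, 1396/15, 608/5]
+L4 (α=1/2) → [109/2, 4891/30, 1263/10]
+L5 (α=3/7) → [866/7, 18467/105, 678/5]
→ [124, 176, 136]


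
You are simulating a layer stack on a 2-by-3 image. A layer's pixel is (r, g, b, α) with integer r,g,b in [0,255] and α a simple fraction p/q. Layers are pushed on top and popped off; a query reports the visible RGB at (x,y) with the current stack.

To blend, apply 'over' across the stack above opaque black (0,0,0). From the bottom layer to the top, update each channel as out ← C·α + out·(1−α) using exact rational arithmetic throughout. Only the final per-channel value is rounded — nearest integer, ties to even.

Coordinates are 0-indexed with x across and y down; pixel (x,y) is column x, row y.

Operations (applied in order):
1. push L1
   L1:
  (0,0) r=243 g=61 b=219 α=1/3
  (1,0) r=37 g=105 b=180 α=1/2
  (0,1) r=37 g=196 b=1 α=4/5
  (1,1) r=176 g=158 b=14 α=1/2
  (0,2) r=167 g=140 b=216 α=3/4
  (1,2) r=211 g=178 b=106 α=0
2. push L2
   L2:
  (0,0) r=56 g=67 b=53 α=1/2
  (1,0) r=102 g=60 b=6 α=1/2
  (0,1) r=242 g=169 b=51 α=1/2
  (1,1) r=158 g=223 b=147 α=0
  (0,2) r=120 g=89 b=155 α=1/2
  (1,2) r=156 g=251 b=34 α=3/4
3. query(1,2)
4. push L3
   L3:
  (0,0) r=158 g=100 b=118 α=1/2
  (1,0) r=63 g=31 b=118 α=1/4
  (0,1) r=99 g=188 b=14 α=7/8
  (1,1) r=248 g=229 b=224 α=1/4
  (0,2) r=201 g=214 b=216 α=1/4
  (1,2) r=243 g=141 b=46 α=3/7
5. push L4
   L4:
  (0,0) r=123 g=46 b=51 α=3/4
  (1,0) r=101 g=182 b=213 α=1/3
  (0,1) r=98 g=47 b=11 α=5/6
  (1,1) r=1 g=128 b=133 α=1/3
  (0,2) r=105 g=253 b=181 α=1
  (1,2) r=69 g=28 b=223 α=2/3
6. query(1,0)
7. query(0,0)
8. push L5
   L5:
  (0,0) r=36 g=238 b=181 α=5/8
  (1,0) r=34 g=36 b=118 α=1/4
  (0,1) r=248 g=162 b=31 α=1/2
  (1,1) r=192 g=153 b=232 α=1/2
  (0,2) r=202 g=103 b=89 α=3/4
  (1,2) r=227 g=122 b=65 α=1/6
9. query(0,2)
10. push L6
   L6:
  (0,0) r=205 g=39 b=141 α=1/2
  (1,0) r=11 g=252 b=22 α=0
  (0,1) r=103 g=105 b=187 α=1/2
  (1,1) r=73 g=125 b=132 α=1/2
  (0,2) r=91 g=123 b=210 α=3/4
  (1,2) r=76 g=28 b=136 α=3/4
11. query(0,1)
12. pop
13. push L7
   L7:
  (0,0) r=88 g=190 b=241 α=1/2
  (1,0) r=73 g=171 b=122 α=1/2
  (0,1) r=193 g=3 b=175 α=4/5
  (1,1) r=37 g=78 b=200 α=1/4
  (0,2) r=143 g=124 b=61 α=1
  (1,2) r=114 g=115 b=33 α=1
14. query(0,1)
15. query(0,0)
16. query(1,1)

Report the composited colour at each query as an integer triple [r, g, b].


(1,2) stack=L1,L2; from [0,0,0]:
+L1 (α=0) → [0, 0, 0]
+L2 (α=3/4) → [117, 753/4, 51/2]
= [117, 188, 26]

at x=1,y=0 over L1,L2,L3,L4:
+L1 (α=1/2) → [37/2, 105/2, 90]
+L2 (α=1/2) → [241/4, 225/4, 48]
+L3 (α=1/4) → [975/16, 799/16, 131/2]
+L4 (α=1/3) → [1783/24, 2255/24, 344/3]
rounded: [74, 94, 115]

at x=0,y=0 over L1,L2,L3,L4:
+L1 (α=1/3) → [81, 61/3, 73]
+L2 (α=1/2) → [137/2, 131/3, 63]
+L3 (α=1/2) → [453/4, 431/6, 181/2]
+L4 (α=3/4) → [1929/16, 1259/24, 487/8]
rounded: [121, 52, 61]

at x=0,y=2 over L1,L2,L3,L4,L5:
L1 α=3/4: [501/4, 105, 162]
L2 α=1/2: [981/8, 97, 317/2]
L3 α=1/4: [4551/32, 505/4, 1383/8]
L4 α=1: [105, 253, 181]
L5 α=3/4: [711/4, 281/2, 112]
= [178, 140, 112]

query (0,1) [L1,L2,L3,L4,L5,L6] — begin 0,0,0
after L1 α=4/5: [148/5, 784/5, 4/5]
after L2 α=1/2: [679/5, 1629/10, 259/10]
after L3 α=7/8: [518/5, 14789/80, 1239/80]
after L4 α=5/6: [1484/15, 33589/480, 5639/480]
after L5 α=1/2: [2602/15, 111349/960, 20519/960]
after L6 α=1/2: [4147/30, 212149/1920, 200039/1920]
= [138, 110, 104]

query (0,1) [L1,L2,L3,L4,L5,L7] — begin 0,0,0
L1 α=4/5: [148/5, 784/5, 4/5]
L2 α=1/2: [679/5, 1629/10, 259/10]
L3 α=7/8: [518/5, 14789/80, 1239/80]
L4 α=5/6: [1484/15, 33589/480, 5639/480]
L5 α=1/2: [2602/15, 111349/960, 20519/960]
L7 α=4/5: [14182/75, 122869/4800, 692519/4800]
→ [189, 26, 144]

(0,0) stack=L1,L2,L3,L4,L5,L7; from [0,0,0]:
after L1 α=1/3: [81, 61/3, 73]
after L2 α=1/2: [137/2, 131/3, 63]
after L3 α=1/2: [453/4, 431/6, 181/2]
after L4 α=3/4: [1929/16, 1259/24, 487/8]
after L5 α=5/8: [8667/128, 10779/64, 8701/64]
after L7 α=1/2: [19931/256, 22939/128, 24125/128]
= [78, 179, 188]

at x=1,y=1 over L1,L2,L3,L4,L5,L7:
after L1 α=1/2: [88, 79, 7]
after L2 α=0: [88, 79, 7]
after L3 α=1/4: [128, 233/2, 245/4]
after L4 α=1/3: [257/3, 361/3, 511/6]
after L5 α=1/2: [833/6, 410/3, 1903/12]
after L7 α=1/4: [907/8, 122, 2703/16]
→ [113, 122, 169]
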